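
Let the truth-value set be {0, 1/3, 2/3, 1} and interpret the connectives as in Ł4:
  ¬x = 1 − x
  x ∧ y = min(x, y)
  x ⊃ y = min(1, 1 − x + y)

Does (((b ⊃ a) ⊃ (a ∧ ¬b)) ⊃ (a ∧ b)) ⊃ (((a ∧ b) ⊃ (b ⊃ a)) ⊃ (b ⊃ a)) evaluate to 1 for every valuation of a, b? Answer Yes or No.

No

Counterexample: take a = 1/3, b = 1.
b ⊃ a = 1 ⊃ 1/3 = 1/3
¬b = ¬1 = 0
a ∧ ¬b = 1/3 ∧ 0 = 0
(b ⊃ a) ⊃ (a ∧ ¬b) = 1/3 ⊃ 0 = 2/3
a ∧ b = 1/3 ∧ 1 = 1/3
((b ⊃ a) ⊃ (a ∧ ¬b)) ⊃ (a ∧ b) = 2/3 ⊃ 1/3 = 2/3
a ∧ b = 1/3 ∧ 1 = 1/3
b ⊃ a = 1 ⊃ 1/3 = 1/3
(a ∧ b) ⊃ (b ⊃ a) = 1/3 ⊃ 1/3 = 1
b ⊃ a = 1 ⊃ 1/3 = 1/3
((a ∧ b) ⊃ (b ⊃ a)) ⊃ (b ⊃ a) = 1 ⊃ 1/3 = 1/3
(((b ⊃ a) ⊃ (a ∧ ¬b)) ⊃ (a ∧ b)) ⊃ (((a ∧ b) ⊃ (b ⊃ a)) ⊃ (b ⊃ a)) = 2/3 ⊃ 1/3 = 2/3
This gives 2/3 ≠ 1.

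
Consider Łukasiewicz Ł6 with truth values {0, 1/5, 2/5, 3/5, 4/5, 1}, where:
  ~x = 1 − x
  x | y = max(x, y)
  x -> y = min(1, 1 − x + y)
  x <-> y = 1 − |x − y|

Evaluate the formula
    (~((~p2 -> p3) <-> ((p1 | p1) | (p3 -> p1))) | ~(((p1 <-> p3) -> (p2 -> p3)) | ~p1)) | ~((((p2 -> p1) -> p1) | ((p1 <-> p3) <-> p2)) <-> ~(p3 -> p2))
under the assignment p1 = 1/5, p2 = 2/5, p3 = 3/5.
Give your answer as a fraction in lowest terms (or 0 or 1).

~p2 = ~2/5 = 3/5
~p2 -> p3 = 3/5 -> 3/5 = 1
p1 | p1 = 1/5 | 1/5 = 1/5
p3 -> p1 = 3/5 -> 1/5 = 3/5
(p1 | p1) | (p3 -> p1) = 1/5 | 3/5 = 3/5
(~p2 -> p3) <-> ((p1 | p1) | (p3 -> p1)) = 1 <-> 3/5 = 3/5
~((~p2 -> p3) <-> ((p1 | p1) | (p3 -> p1))) = ~3/5 = 2/5
p1 <-> p3 = 1/5 <-> 3/5 = 3/5
p2 -> p3 = 2/5 -> 3/5 = 1
(p1 <-> p3) -> (p2 -> p3) = 3/5 -> 1 = 1
~p1 = ~1/5 = 4/5
((p1 <-> p3) -> (p2 -> p3)) | ~p1 = 1 | 4/5 = 1
~(((p1 <-> p3) -> (p2 -> p3)) | ~p1) = ~1 = 0
~((~p2 -> p3) <-> ((p1 | p1) | (p3 -> p1))) | ~(((p1 <-> p3) -> (p2 -> p3)) | ~p1) = 2/5 | 0 = 2/5
p2 -> p1 = 2/5 -> 1/5 = 4/5
(p2 -> p1) -> p1 = 4/5 -> 1/5 = 2/5
p1 <-> p3 = 1/5 <-> 3/5 = 3/5
(p1 <-> p3) <-> p2 = 3/5 <-> 2/5 = 4/5
((p2 -> p1) -> p1) | ((p1 <-> p3) <-> p2) = 2/5 | 4/5 = 4/5
p3 -> p2 = 3/5 -> 2/5 = 4/5
~(p3 -> p2) = ~4/5 = 1/5
(((p2 -> p1) -> p1) | ((p1 <-> p3) <-> p2)) <-> ~(p3 -> p2) = 4/5 <-> 1/5 = 2/5
~((((p2 -> p1) -> p1) | ((p1 <-> p3) <-> p2)) <-> ~(p3 -> p2)) = ~2/5 = 3/5
(~((~p2 -> p3) <-> ((p1 | p1) | (p3 -> p1))) | ~(((p1 <-> p3) -> (p2 -> p3)) | ~p1)) | ~((((p2 -> p1) -> p1) | ((p1 <-> p3) <-> p2)) <-> ~(p3 -> p2)) = 2/5 | 3/5 = 3/5

3/5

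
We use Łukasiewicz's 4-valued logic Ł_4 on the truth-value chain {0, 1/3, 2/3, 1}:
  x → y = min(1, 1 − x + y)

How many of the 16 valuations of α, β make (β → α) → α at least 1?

α = 0, β = 0 ↦ 0  <
α = 0, β = 1/3 ↦ 1/3  <
α = 0, β = 2/3 ↦ 2/3  <
α = 0, β = 1 ↦ 1  ≥
α = 1/3, β = 0 ↦ 1/3  <
α = 1/3, β = 1/3 ↦ 1/3  <
α = 1/3, β = 2/3 ↦ 2/3  <
α = 1/3, β = 1 ↦ 1  ≥
α = 2/3, β = 0 ↦ 2/3  <
α = 2/3, β = 1/3 ↦ 2/3  <
α = 2/3, β = 2/3 ↦ 2/3  <
α = 2/3, β = 1 ↦ 1  ≥
α = 1, β = 0 ↦ 1  ≥
α = 1, β = 1/3 ↦ 1  ≥
α = 1, β = 2/3 ↦ 1  ≥
α = 1, β = 1 ↦ 1  ≥
So 7 of the 16 assignments meet the threshold.

7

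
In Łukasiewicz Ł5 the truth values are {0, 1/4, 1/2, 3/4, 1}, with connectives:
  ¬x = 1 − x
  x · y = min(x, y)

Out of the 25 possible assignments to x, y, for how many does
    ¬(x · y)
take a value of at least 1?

9

value 1: 9 assignments (counts)
value 3/4: 7 assignments
value 1/2: 5 assignments
value 1/4: 3 assignments
value 0: 1 assignment
So 9 of the 25 assignments meet the threshold.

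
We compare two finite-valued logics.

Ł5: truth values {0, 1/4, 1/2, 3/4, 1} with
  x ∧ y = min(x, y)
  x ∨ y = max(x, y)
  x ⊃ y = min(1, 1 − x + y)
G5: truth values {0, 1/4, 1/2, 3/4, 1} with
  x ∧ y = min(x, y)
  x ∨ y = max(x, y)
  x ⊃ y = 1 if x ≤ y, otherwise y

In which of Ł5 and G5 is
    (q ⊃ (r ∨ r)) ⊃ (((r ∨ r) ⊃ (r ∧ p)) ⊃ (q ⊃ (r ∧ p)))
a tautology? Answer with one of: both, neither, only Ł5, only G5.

In Ł5: every assignment gives 1 — tautology.
In G5: every assignment gives 1 — tautology.

both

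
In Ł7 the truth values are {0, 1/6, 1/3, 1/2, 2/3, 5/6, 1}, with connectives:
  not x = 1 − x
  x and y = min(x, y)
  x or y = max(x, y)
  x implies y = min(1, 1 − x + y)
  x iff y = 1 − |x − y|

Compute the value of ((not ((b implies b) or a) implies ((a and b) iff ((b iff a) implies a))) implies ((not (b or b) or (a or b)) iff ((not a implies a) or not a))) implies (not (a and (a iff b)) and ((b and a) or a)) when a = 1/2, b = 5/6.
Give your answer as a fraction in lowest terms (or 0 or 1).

b implies b = 5/6 implies 5/6 = 1
(b implies b) or a = 1 or 1/2 = 1
not ((b implies b) or a) = not 1 = 0
a and b = 1/2 and 5/6 = 1/2
b iff a = 5/6 iff 1/2 = 2/3
(b iff a) implies a = 2/3 implies 1/2 = 5/6
(a and b) iff ((b iff a) implies a) = 1/2 iff 5/6 = 2/3
not ((b implies b) or a) implies ((a and b) iff ((b iff a) implies a)) = 0 implies 2/3 = 1
b or b = 5/6 or 5/6 = 5/6
not (b or b) = not 5/6 = 1/6
a or b = 1/2 or 5/6 = 5/6
not (b or b) or (a or b) = 1/6 or 5/6 = 5/6
not a = not 1/2 = 1/2
not a implies a = 1/2 implies 1/2 = 1
not a = not 1/2 = 1/2
(not a implies a) or not a = 1 or 1/2 = 1
(not (b or b) or (a or b)) iff ((not a implies a) or not a) = 5/6 iff 1 = 5/6
(not ((b implies b) or a) implies ((a and b) iff ((b iff a) implies a))) implies ((not (b or b) or (a or b)) iff ((not a implies a) or not a)) = 1 implies 5/6 = 5/6
a iff b = 1/2 iff 5/6 = 2/3
a and (a iff b) = 1/2 and 2/3 = 1/2
not (a and (a iff b)) = not 1/2 = 1/2
b and a = 5/6 and 1/2 = 1/2
(b and a) or a = 1/2 or 1/2 = 1/2
not (a and (a iff b)) and ((b and a) or a) = 1/2 and 1/2 = 1/2
((not ((b implies b) or a) implies ((a and b) iff ((b iff a) implies a))) implies ((not (b or b) or (a or b)) iff ((not a implies a) or not a))) implies (not (a and (a iff b)) and ((b and a) or a)) = 5/6 implies 1/2 = 2/3

2/3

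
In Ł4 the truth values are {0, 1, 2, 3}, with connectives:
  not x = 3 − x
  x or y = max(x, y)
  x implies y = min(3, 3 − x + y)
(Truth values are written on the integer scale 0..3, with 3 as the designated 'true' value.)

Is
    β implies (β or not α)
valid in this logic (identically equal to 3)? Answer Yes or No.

Yes

α = 0, β = 0 ↦ 3
α = 0, β = 1 ↦ 3
α = 0, β = 2 ↦ 3
α = 0, β = 3 ↦ 3
α = 1, β = 0 ↦ 3
α = 1, β = 1 ↦ 3
α = 1, β = 2 ↦ 3
α = 1, β = 3 ↦ 3
α = 2, β = 0 ↦ 3
α = 2, β = 1 ↦ 3
α = 2, β = 2 ↦ 3
α = 2, β = 3 ↦ 3
α = 3, β = 0 ↦ 3
α = 3, β = 1 ↦ 3
α = 3, β = 2 ↦ 3
α = 3, β = 3 ↦ 3
Every assignment gives a value ≥ 3.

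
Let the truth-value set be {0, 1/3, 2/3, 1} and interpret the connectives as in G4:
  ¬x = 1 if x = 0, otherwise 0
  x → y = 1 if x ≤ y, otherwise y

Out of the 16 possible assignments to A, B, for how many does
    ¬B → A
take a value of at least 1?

A = 0, B = 0 ↦ 0  <
A = 0, B = 1/3 ↦ 1  ≥
A = 0, B = 2/3 ↦ 1  ≥
A = 0, B = 1 ↦ 1  ≥
A = 1/3, B = 0 ↦ 1/3  <
A = 1/3, B = 1/3 ↦ 1  ≥
A = 1/3, B = 2/3 ↦ 1  ≥
A = 1/3, B = 1 ↦ 1  ≥
A = 2/3, B = 0 ↦ 2/3  <
A = 2/3, B = 1/3 ↦ 1  ≥
A = 2/3, B = 2/3 ↦ 1  ≥
A = 2/3, B = 1 ↦ 1  ≥
A = 1, B = 0 ↦ 1  ≥
A = 1, B = 1/3 ↦ 1  ≥
A = 1, B = 2/3 ↦ 1  ≥
A = 1, B = 1 ↦ 1  ≥
So 13 of the 16 assignments meet the threshold.

13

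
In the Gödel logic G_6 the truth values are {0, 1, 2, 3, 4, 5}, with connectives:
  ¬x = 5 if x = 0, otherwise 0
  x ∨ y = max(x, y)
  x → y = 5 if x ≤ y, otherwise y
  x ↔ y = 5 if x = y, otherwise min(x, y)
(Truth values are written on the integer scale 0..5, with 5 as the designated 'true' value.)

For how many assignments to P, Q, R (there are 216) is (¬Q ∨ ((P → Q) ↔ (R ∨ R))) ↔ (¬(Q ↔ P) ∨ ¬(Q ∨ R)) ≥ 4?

value 5: 61 assignments (counts)
value 4: 5 assignments (counts)
value 3: 5 assignments
value 2: 5 assignments
value 1: 5 assignments
value 0: 135 assignments
So 66 of the 216 assignments meet the threshold.

66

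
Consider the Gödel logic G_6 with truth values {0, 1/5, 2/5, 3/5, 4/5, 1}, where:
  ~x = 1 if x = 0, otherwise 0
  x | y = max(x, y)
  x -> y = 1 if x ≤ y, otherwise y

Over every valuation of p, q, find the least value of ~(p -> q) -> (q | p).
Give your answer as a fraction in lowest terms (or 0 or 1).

1/5

Take p = 1/5, q = 0:
p -> q = 1/5 -> 0 = 0
~(p -> q) = ~0 = 1
q | p = 0 | 1/5 = 1/5
~(p -> q) -> (q | p) = 1 -> 1/5 = 1/5
No assignment yields a value below 1/5, so this is the minimum.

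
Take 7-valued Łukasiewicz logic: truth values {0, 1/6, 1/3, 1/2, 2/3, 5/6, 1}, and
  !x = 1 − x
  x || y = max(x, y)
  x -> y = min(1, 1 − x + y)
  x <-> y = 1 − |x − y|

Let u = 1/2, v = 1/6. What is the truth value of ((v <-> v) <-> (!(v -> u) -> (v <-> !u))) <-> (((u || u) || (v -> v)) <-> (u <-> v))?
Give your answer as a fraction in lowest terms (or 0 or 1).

2/3

v <-> v = 1/6 <-> 1/6 = 1
v -> u = 1/6 -> 1/2 = 1
!(v -> u) = !1 = 0
!u = !1/2 = 1/2
v <-> !u = 1/6 <-> 1/2 = 2/3
!(v -> u) -> (v <-> !u) = 0 -> 2/3 = 1
(v <-> v) <-> (!(v -> u) -> (v <-> !u)) = 1 <-> 1 = 1
u || u = 1/2 || 1/2 = 1/2
v -> v = 1/6 -> 1/6 = 1
(u || u) || (v -> v) = 1/2 || 1 = 1
u <-> v = 1/2 <-> 1/6 = 2/3
((u || u) || (v -> v)) <-> (u <-> v) = 1 <-> 2/3 = 2/3
((v <-> v) <-> (!(v -> u) -> (v <-> !u))) <-> (((u || u) || (v -> v)) <-> (u <-> v)) = 1 <-> 2/3 = 2/3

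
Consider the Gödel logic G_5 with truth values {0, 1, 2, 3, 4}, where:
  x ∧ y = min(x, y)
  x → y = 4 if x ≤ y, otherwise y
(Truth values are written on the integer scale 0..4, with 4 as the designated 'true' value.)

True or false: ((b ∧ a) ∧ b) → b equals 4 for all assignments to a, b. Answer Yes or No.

At a = 4, b = 1, for instance:
b ∧ a = 1 ∧ 4 = 1
(b ∧ a) ∧ b = 1 ∧ 1 = 1
((b ∧ a) ∧ b) → b = 1 → 1 = 4
and checking the remaining 24 assignments likewise gives ≥ 4 in every case.

Yes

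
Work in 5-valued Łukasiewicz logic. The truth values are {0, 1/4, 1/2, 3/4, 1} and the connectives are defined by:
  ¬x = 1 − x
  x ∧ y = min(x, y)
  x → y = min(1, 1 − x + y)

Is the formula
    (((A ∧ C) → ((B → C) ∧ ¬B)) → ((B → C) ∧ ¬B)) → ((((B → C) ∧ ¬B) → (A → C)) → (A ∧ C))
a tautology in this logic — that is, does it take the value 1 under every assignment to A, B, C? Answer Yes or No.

No

Counterexample: take A = 0, B = 0, C = 0.
A ∧ C = 0 ∧ 0 = 0
B → C = 0 → 0 = 1
¬B = ¬0 = 1
(B → C) ∧ ¬B = 1 ∧ 1 = 1
(A ∧ C) → ((B → C) ∧ ¬B) = 0 → 1 = 1
B → C = 0 → 0 = 1
¬B = ¬0 = 1
(B → C) ∧ ¬B = 1 ∧ 1 = 1
((A ∧ C) → ((B → C) ∧ ¬B)) → ((B → C) ∧ ¬B) = 1 → 1 = 1
B → C = 0 → 0 = 1
¬B = ¬0 = 1
(B → C) ∧ ¬B = 1 ∧ 1 = 1
A → C = 0 → 0 = 1
((B → C) ∧ ¬B) → (A → C) = 1 → 1 = 1
A ∧ C = 0 ∧ 0 = 0
(((B → C) ∧ ¬B) → (A → C)) → (A ∧ C) = 1 → 0 = 0
(((A ∧ C) → ((B → C) ∧ ¬B)) → ((B → C) ∧ ¬B)) → ((((B → C) ∧ ¬B) → (A → C)) → (A ∧ C)) = 1 → 0 = 0
This gives 0 ≠ 1.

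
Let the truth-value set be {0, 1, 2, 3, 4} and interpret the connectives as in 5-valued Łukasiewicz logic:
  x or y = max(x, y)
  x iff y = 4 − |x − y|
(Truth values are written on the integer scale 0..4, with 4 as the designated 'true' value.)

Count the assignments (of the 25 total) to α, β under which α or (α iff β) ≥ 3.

value 4: 9 assignments (counts)
value 3: 9 assignments (counts)
value 2: 4 assignments
value 1: 2 assignments
value 0: 1 assignment
So 18 of the 25 assignments meet the threshold.

18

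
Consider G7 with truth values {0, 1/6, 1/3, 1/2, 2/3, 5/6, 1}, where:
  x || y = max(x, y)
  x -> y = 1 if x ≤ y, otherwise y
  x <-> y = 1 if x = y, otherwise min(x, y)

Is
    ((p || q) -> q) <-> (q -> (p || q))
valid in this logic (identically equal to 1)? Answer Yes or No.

Counterexample: take p = 1/6, q = 0.
p || q = 1/6 || 0 = 1/6
(p || q) -> q = 1/6 -> 0 = 0
q -> (p || q) = 0 -> 1/6 = 1
((p || q) -> q) <-> (q -> (p || q)) = 0 <-> 1 = 0
This gives 0 ≠ 1.

No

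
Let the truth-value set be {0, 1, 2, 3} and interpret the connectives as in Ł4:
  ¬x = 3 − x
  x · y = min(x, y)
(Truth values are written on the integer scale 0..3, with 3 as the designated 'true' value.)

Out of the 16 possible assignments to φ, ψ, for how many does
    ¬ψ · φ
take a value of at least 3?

1

φ = 0, ψ = 0 ↦ 0  <
φ = 0, ψ = 1 ↦ 0  <
φ = 0, ψ = 2 ↦ 0  <
φ = 0, ψ = 3 ↦ 0  <
φ = 1, ψ = 0 ↦ 1  <
φ = 1, ψ = 1 ↦ 1  <
φ = 1, ψ = 2 ↦ 1  <
φ = 1, ψ = 3 ↦ 0  <
φ = 2, ψ = 0 ↦ 2  <
φ = 2, ψ = 1 ↦ 2  <
φ = 2, ψ = 2 ↦ 1  <
φ = 2, ψ = 3 ↦ 0  <
φ = 3, ψ = 0 ↦ 3  ≥
φ = 3, ψ = 1 ↦ 2  <
φ = 3, ψ = 2 ↦ 1  <
φ = 3, ψ = 3 ↦ 0  <
So 1 of the 16 assignments meets the threshold.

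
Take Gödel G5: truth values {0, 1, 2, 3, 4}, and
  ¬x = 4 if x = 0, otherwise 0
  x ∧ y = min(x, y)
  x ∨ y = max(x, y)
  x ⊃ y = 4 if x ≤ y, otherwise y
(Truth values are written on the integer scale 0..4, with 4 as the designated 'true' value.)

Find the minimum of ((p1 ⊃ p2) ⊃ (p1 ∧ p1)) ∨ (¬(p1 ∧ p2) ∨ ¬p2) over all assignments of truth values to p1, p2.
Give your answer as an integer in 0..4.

1

Take p1 = 1, p2 = 1:
p1 ⊃ p2 = 1 ⊃ 1 = 4
p1 ∧ p1 = 1 ∧ 1 = 1
(p1 ⊃ p2) ⊃ (p1 ∧ p1) = 4 ⊃ 1 = 1
p1 ∧ p2 = 1 ∧ 1 = 1
¬(p1 ∧ p2) = ¬1 = 0
¬p2 = ¬1 = 0
¬(p1 ∧ p2) ∨ ¬p2 = 0 ∨ 0 = 0
((p1 ⊃ p2) ⊃ (p1 ∧ p1)) ∨ (¬(p1 ∧ p2) ∨ ¬p2) = 1 ∨ 0 = 1
No assignment yields a value below 1, so this is the minimum.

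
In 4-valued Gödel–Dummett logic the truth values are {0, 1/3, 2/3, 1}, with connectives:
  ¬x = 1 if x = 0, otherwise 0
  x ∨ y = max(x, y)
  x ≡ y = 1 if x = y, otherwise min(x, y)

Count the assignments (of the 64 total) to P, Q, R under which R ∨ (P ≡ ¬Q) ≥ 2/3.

value 1: 28 assignments (counts)
value 2/3: 14 assignments (counts)
value 1/3: 12 assignments
value 0: 10 assignments
So 42 of the 64 assignments meet the threshold.

42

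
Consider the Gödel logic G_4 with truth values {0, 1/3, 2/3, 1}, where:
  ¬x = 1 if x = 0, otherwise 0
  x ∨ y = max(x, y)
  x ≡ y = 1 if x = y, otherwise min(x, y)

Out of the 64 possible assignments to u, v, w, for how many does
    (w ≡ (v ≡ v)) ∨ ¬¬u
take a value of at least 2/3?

value 1: 52 assignments (counts)
value 2/3: 4 assignments (counts)
value 1/3: 4 assignments
value 0: 4 assignments
So 56 of the 64 assignments meet the threshold.

56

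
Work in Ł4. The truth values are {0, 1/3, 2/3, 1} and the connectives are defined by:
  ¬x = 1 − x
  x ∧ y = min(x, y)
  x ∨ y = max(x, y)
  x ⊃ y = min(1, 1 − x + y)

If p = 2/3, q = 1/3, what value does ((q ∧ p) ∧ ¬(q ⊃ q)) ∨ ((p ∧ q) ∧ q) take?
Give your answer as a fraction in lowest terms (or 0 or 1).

1/3

q ∧ p = 1/3 ∧ 2/3 = 1/3
q ⊃ q = 1/3 ⊃ 1/3 = 1
¬(q ⊃ q) = ¬1 = 0
(q ∧ p) ∧ ¬(q ⊃ q) = 1/3 ∧ 0 = 0
p ∧ q = 2/3 ∧ 1/3 = 1/3
(p ∧ q) ∧ q = 1/3 ∧ 1/3 = 1/3
((q ∧ p) ∧ ¬(q ⊃ q)) ∨ ((p ∧ q) ∧ q) = 0 ∨ 1/3 = 1/3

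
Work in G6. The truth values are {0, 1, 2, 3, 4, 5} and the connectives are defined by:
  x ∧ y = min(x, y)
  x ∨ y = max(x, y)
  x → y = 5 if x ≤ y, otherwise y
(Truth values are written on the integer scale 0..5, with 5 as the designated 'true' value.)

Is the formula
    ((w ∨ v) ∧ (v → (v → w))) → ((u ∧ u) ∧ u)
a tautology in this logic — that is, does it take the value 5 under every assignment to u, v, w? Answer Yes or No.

No

Counterexample: take u = 0, v = 0, w = 1.
w ∨ v = 1 ∨ 0 = 1
v → w = 0 → 1 = 5
v → (v → w) = 0 → 5 = 5
(w ∨ v) ∧ (v → (v → w)) = 1 ∧ 5 = 1
u ∧ u = 0 ∧ 0 = 0
(u ∧ u) ∧ u = 0 ∧ 0 = 0
((w ∨ v) ∧ (v → (v → w))) → ((u ∧ u) ∧ u) = 1 → 0 = 0
This gives 0 ≠ 5.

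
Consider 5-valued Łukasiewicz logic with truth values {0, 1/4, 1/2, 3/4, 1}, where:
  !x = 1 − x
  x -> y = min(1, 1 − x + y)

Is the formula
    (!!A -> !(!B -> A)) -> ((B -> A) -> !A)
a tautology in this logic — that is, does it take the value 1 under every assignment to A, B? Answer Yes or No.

No

Counterexample: take A = 1/4, B = 0.
!A = !1/4 = 3/4
!!A = !3/4 = 1/4
!B = !0 = 1
!B -> A = 1 -> 1/4 = 1/4
!(!B -> A) = !1/4 = 3/4
!!A -> !(!B -> A) = 1/4 -> 3/4 = 1
B -> A = 0 -> 1/4 = 1
!A = !1/4 = 3/4
(B -> A) -> !A = 1 -> 3/4 = 3/4
(!!A -> !(!B -> A)) -> ((B -> A) -> !A) = 1 -> 3/4 = 3/4
This gives 3/4 ≠ 1.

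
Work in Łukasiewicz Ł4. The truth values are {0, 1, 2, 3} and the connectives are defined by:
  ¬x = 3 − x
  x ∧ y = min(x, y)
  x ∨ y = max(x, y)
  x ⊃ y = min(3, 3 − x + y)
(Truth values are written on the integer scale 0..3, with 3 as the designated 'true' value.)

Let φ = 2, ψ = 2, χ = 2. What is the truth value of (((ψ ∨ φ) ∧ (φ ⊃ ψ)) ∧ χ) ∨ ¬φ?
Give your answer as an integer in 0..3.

2

ψ ∨ φ = 2 ∨ 2 = 2
φ ⊃ ψ = 2 ⊃ 2 = 3
(ψ ∨ φ) ∧ (φ ⊃ ψ) = 2 ∧ 3 = 2
((ψ ∨ φ) ∧ (φ ⊃ ψ)) ∧ χ = 2 ∧ 2 = 2
¬φ = ¬2 = 1
(((ψ ∨ φ) ∧ (φ ⊃ ψ)) ∧ χ) ∨ ¬φ = 2 ∨ 1 = 2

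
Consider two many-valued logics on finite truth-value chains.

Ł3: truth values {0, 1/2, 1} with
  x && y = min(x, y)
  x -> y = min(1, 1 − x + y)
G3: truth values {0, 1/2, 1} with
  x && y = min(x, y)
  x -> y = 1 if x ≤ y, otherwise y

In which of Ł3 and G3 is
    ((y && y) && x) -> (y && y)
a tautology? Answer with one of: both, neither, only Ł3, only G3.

both

In Ł3: every assignment gives 1 — tautology.
In G3: every assignment gives 1 — tautology.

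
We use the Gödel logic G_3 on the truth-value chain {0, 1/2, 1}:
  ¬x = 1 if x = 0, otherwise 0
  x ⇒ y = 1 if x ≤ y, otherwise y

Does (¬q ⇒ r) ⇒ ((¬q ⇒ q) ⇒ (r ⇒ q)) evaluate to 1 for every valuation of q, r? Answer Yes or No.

No

Counterexample: take q = 1/2, r = 1.
¬q = ¬1/2 = 0
¬q ⇒ r = 0 ⇒ 1 = 1
¬q = ¬1/2 = 0
¬q ⇒ q = 0 ⇒ 1/2 = 1
r ⇒ q = 1 ⇒ 1/2 = 1/2
(¬q ⇒ q) ⇒ (r ⇒ q) = 1 ⇒ 1/2 = 1/2
(¬q ⇒ r) ⇒ ((¬q ⇒ q) ⇒ (r ⇒ q)) = 1 ⇒ 1/2 = 1/2
This gives 1/2 ≠ 1.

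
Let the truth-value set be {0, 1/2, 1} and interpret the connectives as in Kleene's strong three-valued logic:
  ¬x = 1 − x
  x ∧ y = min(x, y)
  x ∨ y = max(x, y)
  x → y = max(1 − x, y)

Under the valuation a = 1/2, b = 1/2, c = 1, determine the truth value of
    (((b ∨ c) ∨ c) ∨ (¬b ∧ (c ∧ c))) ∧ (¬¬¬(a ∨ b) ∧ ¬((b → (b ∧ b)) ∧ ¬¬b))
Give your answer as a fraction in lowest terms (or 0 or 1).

b ∨ c = 1/2 ∨ 1 = 1
(b ∨ c) ∨ c = 1 ∨ 1 = 1
¬b = ¬1/2 = 1/2
c ∧ c = 1 ∧ 1 = 1
¬b ∧ (c ∧ c) = 1/2 ∧ 1 = 1/2
((b ∨ c) ∨ c) ∨ (¬b ∧ (c ∧ c)) = 1 ∨ 1/2 = 1
a ∨ b = 1/2 ∨ 1/2 = 1/2
¬(a ∨ b) = ¬1/2 = 1/2
¬¬(a ∨ b) = ¬1/2 = 1/2
¬¬¬(a ∨ b) = ¬1/2 = 1/2
b ∧ b = 1/2 ∧ 1/2 = 1/2
b → (b ∧ b) = 1/2 → 1/2 = 1/2
¬b = ¬1/2 = 1/2
¬¬b = ¬1/2 = 1/2
(b → (b ∧ b)) ∧ ¬¬b = 1/2 ∧ 1/2 = 1/2
¬((b → (b ∧ b)) ∧ ¬¬b) = ¬1/2 = 1/2
¬¬¬(a ∨ b) ∧ ¬((b → (b ∧ b)) ∧ ¬¬b) = 1/2 ∧ 1/2 = 1/2
(((b ∨ c) ∨ c) ∨ (¬b ∧ (c ∧ c))) ∧ (¬¬¬(a ∨ b) ∧ ¬((b → (b ∧ b)) ∧ ¬¬b)) = 1 ∧ 1/2 = 1/2

1/2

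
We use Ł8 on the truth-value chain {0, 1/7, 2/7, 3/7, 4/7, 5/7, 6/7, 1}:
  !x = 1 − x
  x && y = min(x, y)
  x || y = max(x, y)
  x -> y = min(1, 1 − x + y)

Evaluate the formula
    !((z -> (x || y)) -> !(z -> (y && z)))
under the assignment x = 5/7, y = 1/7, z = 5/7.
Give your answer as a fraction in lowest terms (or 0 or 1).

3/7

x || y = 5/7 || 1/7 = 5/7
z -> (x || y) = 5/7 -> 5/7 = 1
y && z = 1/7 && 5/7 = 1/7
z -> (y && z) = 5/7 -> 1/7 = 3/7
!(z -> (y && z)) = !3/7 = 4/7
(z -> (x || y)) -> !(z -> (y && z)) = 1 -> 4/7 = 4/7
!((z -> (x || y)) -> !(z -> (y && z))) = !4/7 = 3/7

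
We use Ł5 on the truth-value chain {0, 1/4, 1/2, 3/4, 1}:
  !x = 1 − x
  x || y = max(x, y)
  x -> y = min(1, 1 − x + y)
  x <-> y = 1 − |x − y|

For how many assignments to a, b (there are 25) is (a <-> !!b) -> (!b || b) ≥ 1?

20

value 1: 20 assignments (counts)
value 3/4: 4 assignments
value 1/2: 1 assignment
So 20 of the 25 assignments meet the threshold.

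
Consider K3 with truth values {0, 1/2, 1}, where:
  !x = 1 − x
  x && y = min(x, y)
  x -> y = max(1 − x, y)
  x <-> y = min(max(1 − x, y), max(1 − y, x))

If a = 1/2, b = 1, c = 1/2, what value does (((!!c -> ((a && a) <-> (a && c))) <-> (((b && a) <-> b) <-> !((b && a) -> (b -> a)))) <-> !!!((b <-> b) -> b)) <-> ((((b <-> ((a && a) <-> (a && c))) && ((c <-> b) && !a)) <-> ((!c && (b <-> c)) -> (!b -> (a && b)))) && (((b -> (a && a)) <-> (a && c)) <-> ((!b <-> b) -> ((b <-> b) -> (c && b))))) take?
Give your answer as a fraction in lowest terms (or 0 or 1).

1/2

!c = !1/2 = 1/2
!!c = !1/2 = 1/2
a && a = 1/2 && 1/2 = 1/2
a && c = 1/2 && 1/2 = 1/2
(a && a) <-> (a && c) = 1/2 <-> 1/2 = 1/2
!!c -> ((a && a) <-> (a && c)) = 1/2 -> 1/2 = 1/2
b && a = 1 && 1/2 = 1/2
(b && a) <-> b = 1/2 <-> 1 = 1/2
b && a = 1 && 1/2 = 1/2
b -> a = 1 -> 1/2 = 1/2
(b && a) -> (b -> a) = 1/2 -> 1/2 = 1/2
!((b && a) -> (b -> a)) = !1/2 = 1/2
((b && a) <-> b) <-> !((b && a) -> (b -> a)) = 1/2 <-> 1/2 = 1/2
(!!c -> ((a && a) <-> (a && c))) <-> (((b && a) <-> b) <-> !((b && a) -> (b -> a))) = 1/2 <-> 1/2 = 1/2
b <-> b = 1 <-> 1 = 1
(b <-> b) -> b = 1 -> 1 = 1
!((b <-> b) -> b) = !1 = 0
!!((b <-> b) -> b) = !0 = 1
!!!((b <-> b) -> b) = !1 = 0
((!!c -> ((a && a) <-> (a && c))) <-> (((b && a) <-> b) <-> !((b && a) -> (b -> a)))) <-> !!!((b <-> b) -> b) = 1/2 <-> 0 = 1/2
a && a = 1/2 && 1/2 = 1/2
a && c = 1/2 && 1/2 = 1/2
(a && a) <-> (a && c) = 1/2 <-> 1/2 = 1/2
b <-> ((a && a) <-> (a && c)) = 1 <-> 1/2 = 1/2
c <-> b = 1/2 <-> 1 = 1/2
!a = !1/2 = 1/2
(c <-> b) && !a = 1/2 && 1/2 = 1/2
(b <-> ((a && a) <-> (a && c))) && ((c <-> b) && !a) = 1/2 && 1/2 = 1/2
!c = !1/2 = 1/2
b <-> c = 1 <-> 1/2 = 1/2
!c && (b <-> c) = 1/2 && 1/2 = 1/2
!b = !1 = 0
a && b = 1/2 && 1 = 1/2
!b -> (a && b) = 0 -> 1/2 = 1
(!c && (b <-> c)) -> (!b -> (a && b)) = 1/2 -> 1 = 1
((b <-> ((a && a) <-> (a && c))) && ((c <-> b) && !a)) <-> ((!c && (b <-> c)) -> (!b -> (a && b))) = 1/2 <-> 1 = 1/2
a && a = 1/2 && 1/2 = 1/2
b -> (a && a) = 1 -> 1/2 = 1/2
a && c = 1/2 && 1/2 = 1/2
(b -> (a && a)) <-> (a && c) = 1/2 <-> 1/2 = 1/2
!b = !1 = 0
!b <-> b = 0 <-> 1 = 0
b <-> b = 1 <-> 1 = 1
c && b = 1/2 && 1 = 1/2
(b <-> b) -> (c && b) = 1 -> 1/2 = 1/2
(!b <-> b) -> ((b <-> b) -> (c && b)) = 0 -> 1/2 = 1
((b -> (a && a)) <-> (a && c)) <-> ((!b <-> b) -> ((b <-> b) -> (c && b))) = 1/2 <-> 1 = 1/2
(((b <-> ((a && a) <-> (a && c))) && ((c <-> b) && !a)) <-> ((!c && (b <-> c)) -> (!b -> (a && b)))) && (((b -> (a && a)) <-> (a && c)) <-> ((!b <-> b) -> ((b <-> b) -> (c && b)))) = 1/2 && 1/2 = 1/2
(((!!c -> ((a && a) <-> (a && c))) <-> (((b && a) <-> b) <-> !((b && a) -> (b -> a)))) <-> !!!((b <-> b) -> b)) <-> ((((b <-> ((a && a) <-> (a && c))) && ((c <-> b) && !a)) <-> ((!c && (b <-> c)) -> (!b -> (a && b)))) && (((b -> (a && a)) <-> (a && c)) <-> ((!b <-> b) -> ((b <-> b) -> (c && b))))) = 1/2 <-> 1/2 = 1/2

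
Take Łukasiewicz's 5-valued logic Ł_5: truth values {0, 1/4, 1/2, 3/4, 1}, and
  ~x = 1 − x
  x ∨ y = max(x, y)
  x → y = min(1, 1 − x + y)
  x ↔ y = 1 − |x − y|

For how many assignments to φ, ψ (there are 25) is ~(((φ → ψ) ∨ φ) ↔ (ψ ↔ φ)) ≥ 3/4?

value 1: 2 assignments (counts)
value 3/4: 3 assignments (counts)
value 1/2: 5 assignments
value 1/4: 6 assignments
value 0: 9 assignments
So 5 of the 25 assignments meet the threshold.

5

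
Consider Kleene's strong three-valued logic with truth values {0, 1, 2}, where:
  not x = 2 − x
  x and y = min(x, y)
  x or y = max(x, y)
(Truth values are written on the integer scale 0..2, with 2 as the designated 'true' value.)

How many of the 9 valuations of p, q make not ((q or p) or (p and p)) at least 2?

1

p = 0, q = 0 ↦ 2  ≥
p = 0, q = 1 ↦ 1  <
p = 0, q = 2 ↦ 0  <
p = 1, q = 0 ↦ 1  <
p = 1, q = 1 ↦ 1  <
p = 1, q = 2 ↦ 0  <
p = 2, q = 0 ↦ 0  <
p = 2, q = 1 ↦ 0  <
p = 2, q = 2 ↦ 0  <
So 1 of the 9 assignments meets the threshold.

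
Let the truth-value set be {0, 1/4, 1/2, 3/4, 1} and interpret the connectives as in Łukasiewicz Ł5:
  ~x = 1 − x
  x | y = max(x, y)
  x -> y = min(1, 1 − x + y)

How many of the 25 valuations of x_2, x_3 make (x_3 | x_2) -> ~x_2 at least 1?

value 1: 12 assignments (counts)
value 3/4: 2 assignments
value 1/2: 5 assignments
value 1/4: 1 assignment
value 0: 5 assignments
So 12 of the 25 assignments meet the threshold.

12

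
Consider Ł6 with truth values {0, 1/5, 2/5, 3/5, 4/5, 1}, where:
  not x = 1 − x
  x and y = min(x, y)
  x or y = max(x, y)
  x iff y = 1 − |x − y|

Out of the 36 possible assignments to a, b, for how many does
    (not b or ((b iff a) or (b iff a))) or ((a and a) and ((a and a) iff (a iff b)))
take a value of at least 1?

11

value 1: 11 assignments (counts)
value 4/5: 13 assignments
value 3/5: 6 assignments
value 2/5: 3 assignments
value 1/5: 2 assignments
value 0: 1 assignment
So 11 of the 36 assignments meet the threshold.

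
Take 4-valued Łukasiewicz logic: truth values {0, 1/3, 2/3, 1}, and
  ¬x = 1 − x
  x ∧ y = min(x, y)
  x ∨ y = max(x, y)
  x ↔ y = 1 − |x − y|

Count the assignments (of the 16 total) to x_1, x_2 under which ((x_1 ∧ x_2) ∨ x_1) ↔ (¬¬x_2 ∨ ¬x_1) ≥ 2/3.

x_1 = 0, x_2 = 0 ↦ 0  <
x_1 = 0, x_2 = 1/3 ↦ 0  <
x_1 = 0, x_2 = 2/3 ↦ 0  <
x_1 = 0, x_2 = 1 ↦ 0  <
x_1 = 1/3, x_2 = 0 ↦ 2/3  ≥
x_1 = 1/3, x_2 = 1/3 ↦ 2/3  ≥
x_1 = 1/3, x_2 = 2/3 ↦ 2/3  ≥
x_1 = 1/3, x_2 = 1 ↦ 1/3  <
x_1 = 2/3, x_2 = 0 ↦ 2/3  ≥
x_1 = 2/3, x_2 = 1/3 ↦ 2/3  ≥
x_1 = 2/3, x_2 = 2/3 ↦ 1  ≥
x_1 = 2/3, x_2 = 1 ↦ 2/3  ≥
x_1 = 1, x_2 = 0 ↦ 0  <
x_1 = 1, x_2 = 1/3 ↦ 1/3  <
x_1 = 1, x_2 = 2/3 ↦ 2/3  ≥
x_1 = 1, x_2 = 1 ↦ 1  ≥
So 9 of the 16 assignments meet the threshold.

9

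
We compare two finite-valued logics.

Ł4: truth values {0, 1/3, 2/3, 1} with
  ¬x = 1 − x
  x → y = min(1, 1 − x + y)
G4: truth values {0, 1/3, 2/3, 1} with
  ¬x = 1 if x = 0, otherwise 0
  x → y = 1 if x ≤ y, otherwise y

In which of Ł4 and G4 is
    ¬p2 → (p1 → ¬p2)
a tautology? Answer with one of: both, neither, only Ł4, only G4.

In Ł4: every assignment gives 1 — tautology.
In G4: every assignment gives 1 — tautology.

both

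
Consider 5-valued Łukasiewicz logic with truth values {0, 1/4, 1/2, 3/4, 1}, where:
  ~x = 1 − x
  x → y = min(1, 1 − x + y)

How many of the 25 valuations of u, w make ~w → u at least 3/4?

19

value 1: 15 assignments (counts)
value 3/4: 4 assignments (counts)
value 1/2: 3 assignments
value 1/4: 2 assignments
value 0: 1 assignment
So 19 of the 25 assignments meet the threshold.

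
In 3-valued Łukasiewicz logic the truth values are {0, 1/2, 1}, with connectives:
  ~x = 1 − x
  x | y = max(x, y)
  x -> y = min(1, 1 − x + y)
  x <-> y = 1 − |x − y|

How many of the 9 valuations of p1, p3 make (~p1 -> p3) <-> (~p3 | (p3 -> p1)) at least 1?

p1 = 0, p3 = 0 ↦ 0  <
p1 = 0, p3 = 1/2 ↦ 1  ≥
p1 = 0, p3 = 1 ↦ 0  <
p1 = 1/2, p3 = 0 ↦ 1/2  <
p1 = 1/2, p3 = 1/2 ↦ 1  ≥
p1 = 1/2, p3 = 1 ↦ 1/2  <
p1 = 1, p3 = 0 ↦ 1  ≥
p1 = 1, p3 = 1/2 ↦ 1  ≥
p1 = 1, p3 = 1 ↦ 1  ≥
So 5 of the 9 assignments meet the threshold.

5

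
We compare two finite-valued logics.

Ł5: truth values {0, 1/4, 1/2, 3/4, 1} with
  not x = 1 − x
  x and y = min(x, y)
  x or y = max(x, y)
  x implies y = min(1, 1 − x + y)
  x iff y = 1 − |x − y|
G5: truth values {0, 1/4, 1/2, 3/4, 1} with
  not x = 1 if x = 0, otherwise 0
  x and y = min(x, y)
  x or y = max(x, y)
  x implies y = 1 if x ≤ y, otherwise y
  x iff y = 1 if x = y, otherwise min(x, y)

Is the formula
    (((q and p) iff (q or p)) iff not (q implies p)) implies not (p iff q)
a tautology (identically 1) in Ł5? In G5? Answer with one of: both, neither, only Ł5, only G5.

In Ł5: at p = 0, q = 1/4 the value is 3/4 — not a tautology.
In G5: every assignment gives 1 — tautology.

only G5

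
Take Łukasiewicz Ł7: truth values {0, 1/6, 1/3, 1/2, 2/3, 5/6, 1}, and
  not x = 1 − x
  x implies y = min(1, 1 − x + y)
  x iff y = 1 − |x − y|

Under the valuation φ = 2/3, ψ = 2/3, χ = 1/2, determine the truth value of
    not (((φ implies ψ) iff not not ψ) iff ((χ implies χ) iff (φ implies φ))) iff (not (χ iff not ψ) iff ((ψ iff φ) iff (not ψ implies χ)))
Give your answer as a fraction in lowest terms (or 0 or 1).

φ implies ψ = 2/3 implies 2/3 = 1
not ψ = not 2/3 = 1/3
not not ψ = not 1/3 = 2/3
(φ implies ψ) iff not not ψ = 1 iff 2/3 = 2/3
χ implies χ = 1/2 implies 1/2 = 1
φ implies φ = 2/3 implies 2/3 = 1
(χ implies χ) iff (φ implies φ) = 1 iff 1 = 1
((φ implies ψ) iff not not ψ) iff ((χ implies χ) iff (φ implies φ)) = 2/3 iff 1 = 2/3
not (((φ implies ψ) iff not not ψ) iff ((χ implies χ) iff (φ implies φ))) = not 2/3 = 1/3
not ψ = not 2/3 = 1/3
χ iff not ψ = 1/2 iff 1/3 = 5/6
not (χ iff not ψ) = not 5/6 = 1/6
ψ iff φ = 2/3 iff 2/3 = 1
not ψ = not 2/3 = 1/3
not ψ implies χ = 1/3 implies 1/2 = 1
(ψ iff φ) iff (not ψ implies χ) = 1 iff 1 = 1
not (χ iff not ψ) iff ((ψ iff φ) iff (not ψ implies χ)) = 1/6 iff 1 = 1/6
not (((φ implies ψ) iff not not ψ) iff ((χ implies χ) iff (φ implies φ))) iff (not (χ iff not ψ) iff ((ψ iff φ) iff (not ψ implies χ))) = 1/3 iff 1/6 = 5/6

5/6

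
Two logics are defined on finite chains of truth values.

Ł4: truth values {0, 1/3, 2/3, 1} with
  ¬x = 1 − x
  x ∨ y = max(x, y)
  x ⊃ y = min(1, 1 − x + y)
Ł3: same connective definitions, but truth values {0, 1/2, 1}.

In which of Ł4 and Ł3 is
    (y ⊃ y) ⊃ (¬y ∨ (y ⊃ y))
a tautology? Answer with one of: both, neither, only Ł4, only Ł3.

In Ł4: every assignment gives 1 — tautology.
In Ł3: every assignment gives 1 — tautology.

both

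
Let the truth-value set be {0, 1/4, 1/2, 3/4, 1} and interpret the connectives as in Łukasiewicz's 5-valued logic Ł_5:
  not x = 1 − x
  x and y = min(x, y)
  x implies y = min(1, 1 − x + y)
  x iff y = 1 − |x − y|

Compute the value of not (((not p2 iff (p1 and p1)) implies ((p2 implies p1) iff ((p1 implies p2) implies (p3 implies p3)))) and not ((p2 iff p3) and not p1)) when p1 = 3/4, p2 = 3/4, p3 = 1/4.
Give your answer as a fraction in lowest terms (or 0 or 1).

not p2 = not 3/4 = 1/4
p1 and p1 = 3/4 and 3/4 = 3/4
not p2 iff (p1 and p1) = 1/4 iff 3/4 = 1/2
p2 implies p1 = 3/4 implies 3/4 = 1
p1 implies p2 = 3/4 implies 3/4 = 1
p3 implies p3 = 1/4 implies 1/4 = 1
(p1 implies p2) implies (p3 implies p3) = 1 implies 1 = 1
(p2 implies p1) iff ((p1 implies p2) implies (p3 implies p3)) = 1 iff 1 = 1
(not p2 iff (p1 and p1)) implies ((p2 implies p1) iff ((p1 implies p2) implies (p3 implies p3))) = 1/2 implies 1 = 1
p2 iff p3 = 3/4 iff 1/4 = 1/2
not p1 = not 3/4 = 1/4
(p2 iff p3) and not p1 = 1/2 and 1/4 = 1/4
not ((p2 iff p3) and not p1) = not 1/4 = 3/4
((not p2 iff (p1 and p1)) implies ((p2 implies p1) iff ((p1 implies p2) implies (p3 implies p3)))) and not ((p2 iff p3) and not p1) = 1 and 3/4 = 3/4
not (((not p2 iff (p1 and p1)) implies ((p2 implies p1) iff ((p1 implies p2) implies (p3 implies p3)))) and not ((p2 iff p3) and not p1)) = not 3/4 = 1/4

1/4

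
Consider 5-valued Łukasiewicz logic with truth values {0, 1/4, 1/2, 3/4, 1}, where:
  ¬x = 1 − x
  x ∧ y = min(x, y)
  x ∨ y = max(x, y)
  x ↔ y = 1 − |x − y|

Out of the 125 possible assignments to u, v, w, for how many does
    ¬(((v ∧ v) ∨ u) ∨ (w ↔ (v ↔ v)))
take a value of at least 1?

value 1: 1 assignment (counts)
value 3/4: 7 assignments
value 1/2: 19 assignments
value 1/4: 37 assignments
value 0: 61 assignments
So 1 of the 125 assignments meets the threshold.

1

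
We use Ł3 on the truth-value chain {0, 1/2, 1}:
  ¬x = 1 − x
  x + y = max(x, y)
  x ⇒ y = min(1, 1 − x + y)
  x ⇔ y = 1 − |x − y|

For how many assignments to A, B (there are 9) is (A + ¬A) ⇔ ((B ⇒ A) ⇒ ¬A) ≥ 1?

A = 0, B = 0 ↦ 1  ≥
A = 0, B = 1/2 ↦ 1  ≥
A = 0, B = 1 ↦ 1  ≥
A = 1/2, B = 0 ↦ 1  ≥
A = 1/2, B = 1/2 ↦ 1  ≥
A = 1/2, B = 1 ↦ 1/2  <
A = 1, B = 0 ↦ 0  <
A = 1, B = 1/2 ↦ 0  <
A = 1, B = 1 ↦ 0  <
So 5 of the 9 assignments meet the threshold.

5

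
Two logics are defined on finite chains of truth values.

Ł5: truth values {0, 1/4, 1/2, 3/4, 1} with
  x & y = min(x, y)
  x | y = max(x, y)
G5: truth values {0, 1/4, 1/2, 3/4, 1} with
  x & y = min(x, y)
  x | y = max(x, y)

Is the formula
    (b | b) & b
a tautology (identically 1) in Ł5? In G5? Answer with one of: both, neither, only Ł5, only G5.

neither

In Ł5: at b = 0 the value is 0 — not a tautology.
In G5: at b = 0 the value is 0 — not a tautology.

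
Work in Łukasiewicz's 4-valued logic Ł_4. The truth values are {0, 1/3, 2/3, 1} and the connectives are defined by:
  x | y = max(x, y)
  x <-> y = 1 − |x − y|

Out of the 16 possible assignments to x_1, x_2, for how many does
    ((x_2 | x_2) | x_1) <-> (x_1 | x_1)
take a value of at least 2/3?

13

x_1 = 0, x_2 = 0 ↦ 1  ≥
x_1 = 0, x_2 = 1/3 ↦ 2/3  ≥
x_1 = 0, x_2 = 2/3 ↦ 1/3  <
x_1 = 0, x_2 = 1 ↦ 0  <
x_1 = 1/3, x_2 = 0 ↦ 1  ≥
x_1 = 1/3, x_2 = 1/3 ↦ 1  ≥
x_1 = 1/3, x_2 = 2/3 ↦ 2/3  ≥
x_1 = 1/3, x_2 = 1 ↦ 1/3  <
x_1 = 2/3, x_2 = 0 ↦ 1  ≥
x_1 = 2/3, x_2 = 1/3 ↦ 1  ≥
x_1 = 2/3, x_2 = 2/3 ↦ 1  ≥
x_1 = 2/3, x_2 = 1 ↦ 2/3  ≥
x_1 = 1, x_2 = 0 ↦ 1  ≥
x_1 = 1, x_2 = 1/3 ↦ 1  ≥
x_1 = 1, x_2 = 2/3 ↦ 1  ≥
x_1 = 1, x_2 = 1 ↦ 1  ≥
So 13 of the 16 assignments meet the threshold.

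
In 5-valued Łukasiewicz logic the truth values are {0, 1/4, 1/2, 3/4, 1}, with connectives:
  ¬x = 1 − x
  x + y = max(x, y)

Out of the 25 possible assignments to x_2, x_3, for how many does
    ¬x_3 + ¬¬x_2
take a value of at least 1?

value 1: 9 assignments (counts)
value 3/4: 7 assignments
value 1/2: 5 assignments
value 1/4: 3 assignments
value 0: 1 assignment
So 9 of the 25 assignments meet the threshold.

9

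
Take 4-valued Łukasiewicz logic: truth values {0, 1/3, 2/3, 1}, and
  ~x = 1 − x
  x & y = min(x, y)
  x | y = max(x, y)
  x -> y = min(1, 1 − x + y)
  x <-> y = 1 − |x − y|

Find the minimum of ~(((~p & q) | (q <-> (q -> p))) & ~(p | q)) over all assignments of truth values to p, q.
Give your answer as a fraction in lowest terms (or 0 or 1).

1/3

Take p = 0, q = 1/3:
~p = ~0 = 1
~p & q = 1 & 1/3 = 1/3
q -> p = 1/3 -> 0 = 2/3
q <-> (q -> p) = 1/3 <-> 2/3 = 2/3
(~p & q) | (q <-> (q -> p)) = 1/3 | 2/3 = 2/3
p | q = 0 | 1/3 = 1/3
~(p | q) = ~1/3 = 2/3
((~p & q) | (q <-> (q -> p))) & ~(p | q) = 2/3 & 2/3 = 2/3
~(((~p & q) | (q <-> (q -> p))) & ~(p | q)) = ~2/3 = 1/3
No assignment yields a value below 1/3, so this is the minimum.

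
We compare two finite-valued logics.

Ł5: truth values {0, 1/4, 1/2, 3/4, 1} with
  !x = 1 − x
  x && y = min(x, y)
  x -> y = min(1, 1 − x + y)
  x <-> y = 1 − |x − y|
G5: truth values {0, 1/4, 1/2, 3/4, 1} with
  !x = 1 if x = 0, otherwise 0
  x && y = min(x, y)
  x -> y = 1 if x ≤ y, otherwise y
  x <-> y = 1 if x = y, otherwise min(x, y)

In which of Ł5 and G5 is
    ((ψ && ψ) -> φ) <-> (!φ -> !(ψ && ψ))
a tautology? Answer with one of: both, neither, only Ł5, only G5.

only Ł5

In Ł5: every assignment gives 1 — tautology.
In G5: at φ = 1/4, ψ = 1/2 the value is 1/4 — not a tautology.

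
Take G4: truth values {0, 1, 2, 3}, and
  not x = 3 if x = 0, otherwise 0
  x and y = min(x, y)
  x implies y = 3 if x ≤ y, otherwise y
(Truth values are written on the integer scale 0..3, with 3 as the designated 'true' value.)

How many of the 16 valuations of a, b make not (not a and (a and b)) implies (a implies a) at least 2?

16

a = 0, b = 0 ↦ 3  ≥
a = 0, b = 1 ↦ 3  ≥
a = 0, b = 2 ↦ 3  ≥
a = 0, b = 3 ↦ 3  ≥
a = 1, b = 0 ↦ 3  ≥
a = 1, b = 1 ↦ 3  ≥
a = 1, b = 2 ↦ 3  ≥
a = 1, b = 3 ↦ 3  ≥
a = 2, b = 0 ↦ 3  ≥
a = 2, b = 1 ↦ 3  ≥
a = 2, b = 2 ↦ 3  ≥
a = 2, b = 3 ↦ 3  ≥
a = 3, b = 0 ↦ 3  ≥
a = 3, b = 1 ↦ 3  ≥
a = 3, b = 2 ↦ 3  ≥
a = 3, b = 3 ↦ 3  ≥
So 16 of the 16 assignments meet the threshold.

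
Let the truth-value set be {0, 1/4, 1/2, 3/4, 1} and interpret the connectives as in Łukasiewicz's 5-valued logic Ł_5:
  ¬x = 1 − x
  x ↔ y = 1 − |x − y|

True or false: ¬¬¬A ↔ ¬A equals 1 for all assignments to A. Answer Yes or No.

Yes

A = 0 ↦ 1
A = 1/4 ↦ 1
A = 1/2 ↦ 1
A = 3/4 ↦ 1
A = 1 ↦ 1
Every assignment gives a value ≥ 1.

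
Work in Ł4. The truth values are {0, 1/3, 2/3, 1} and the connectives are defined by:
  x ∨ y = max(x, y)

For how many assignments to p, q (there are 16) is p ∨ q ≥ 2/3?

p = 0, q = 0 ↦ 0  <
p = 0, q = 1/3 ↦ 1/3  <
p = 0, q = 2/3 ↦ 2/3  ≥
p = 0, q = 1 ↦ 1  ≥
p = 1/3, q = 0 ↦ 1/3  <
p = 1/3, q = 1/3 ↦ 1/3  <
p = 1/3, q = 2/3 ↦ 2/3  ≥
p = 1/3, q = 1 ↦ 1  ≥
p = 2/3, q = 0 ↦ 2/3  ≥
p = 2/3, q = 1/3 ↦ 2/3  ≥
p = 2/3, q = 2/3 ↦ 2/3  ≥
p = 2/3, q = 1 ↦ 1  ≥
p = 1, q = 0 ↦ 1  ≥
p = 1, q = 1/3 ↦ 1  ≥
p = 1, q = 2/3 ↦ 1  ≥
p = 1, q = 1 ↦ 1  ≥
So 12 of the 16 assignments meet the threshold.

12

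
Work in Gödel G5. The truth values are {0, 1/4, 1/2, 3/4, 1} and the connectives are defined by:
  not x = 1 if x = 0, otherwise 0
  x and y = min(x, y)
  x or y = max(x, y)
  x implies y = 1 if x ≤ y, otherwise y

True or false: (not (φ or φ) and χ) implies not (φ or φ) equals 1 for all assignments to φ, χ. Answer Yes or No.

Yes

At φ = 1, χ = 3/4, for instance:
φ or φ = 1 or 1 = 1
not (φ or φ) = not 1 = 0
not (φ or φ) and χ = 0 and 3/4 = 0
(not (φ or φ) and χ) implies not (φ or φ) = 0 implies 0 = 1
and checking the remaining 24 assignments likewise gives ≥ 1 in every case.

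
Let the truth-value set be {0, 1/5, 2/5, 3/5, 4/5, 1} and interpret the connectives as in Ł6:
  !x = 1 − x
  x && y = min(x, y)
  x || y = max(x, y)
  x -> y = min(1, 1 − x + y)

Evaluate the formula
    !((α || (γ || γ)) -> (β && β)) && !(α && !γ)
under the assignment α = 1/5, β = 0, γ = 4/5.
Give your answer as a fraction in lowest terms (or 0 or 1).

γ || γ = 4/5 || 4/5 = 4/5
α || (γ || γ) = 1/5 || 4/5 = 4/5
β && β = 0 && 0 = 0
(α || (γ || γ)) -> (β && β) = 4/5 -> 0 = 1/5
!((α || (γ || γ)) -> (β && β)) = !1/5 = 4/5
!γ = !4/5 = 1/5
α && !γ = 1/5 && 1/5 = 1/5
!(α && !γ) = !1/5 = 4/5
!((α || (γ || γ)) -> (β && β)) && !(α && !γ) = 4/5 && 4/5 = 4/5

4/5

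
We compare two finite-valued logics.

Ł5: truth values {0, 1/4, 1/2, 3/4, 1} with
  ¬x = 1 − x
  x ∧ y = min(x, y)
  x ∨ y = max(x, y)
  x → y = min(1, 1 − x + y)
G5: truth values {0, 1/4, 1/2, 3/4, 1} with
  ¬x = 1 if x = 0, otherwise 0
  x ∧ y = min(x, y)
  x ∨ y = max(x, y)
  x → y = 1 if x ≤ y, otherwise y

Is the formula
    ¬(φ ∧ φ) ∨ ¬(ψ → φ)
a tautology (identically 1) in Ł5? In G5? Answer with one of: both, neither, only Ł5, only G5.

In Ł5: at φ = 1/4, ψ = 0 the value is 3/4 — not a tautology.
In G5: at φ = 1/4, ψ = 0 the value is 0 — not a tautology.

neither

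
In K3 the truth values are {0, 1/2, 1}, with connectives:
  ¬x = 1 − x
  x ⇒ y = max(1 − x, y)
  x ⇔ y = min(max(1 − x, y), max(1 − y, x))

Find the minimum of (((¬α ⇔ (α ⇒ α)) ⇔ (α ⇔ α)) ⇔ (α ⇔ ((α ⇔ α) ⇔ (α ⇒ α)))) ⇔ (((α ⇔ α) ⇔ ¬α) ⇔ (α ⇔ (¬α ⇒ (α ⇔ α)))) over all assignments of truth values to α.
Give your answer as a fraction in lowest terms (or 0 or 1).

Take α = 1/2:
¬α = ¬1/2 = 1/2
α ⇒ α = 1/2 ⇒ 1/2 = 1/2
¬α ⇔ (α ⇒ α) = 1/2 ⇔ 1/2 = 1/2
α ⇔ α = 1/2 ⇔ 1/2 = 1/2
(¬α ⇔ (α ⇒ α)) ⇔ (α ⇔ α) = 1/2 ⇔ 1/2 = 1/2
α ⇔ α = 1/2 ⇔ 1/2 = 1/2
α ⇒ α = 1/2 ⇒ 1/2 = 1/2
(α ⇔ α) ⇔ (α ⇒ α) = 1/2 ⇔ 1/2 = 1/2
α ⇔ ((α ⇔ α) ⇔ (α ⇒ α)) = 1/2 ⇔ 1/2 = 1/2
((¬α ⇔ (α ⇒ α)) ⇔ (α ⇔ α)) ⇔ (α ⇔ ((α ⇔ α) ⇔ (α ⇒ α))) = 1/2 ⇔ 1/2 = 1/2
α ⇔ α = 1/2 ⇔ 1/2 = 1/2
¬α = ¬1/2 = 1/2
(α ⇔ α) ⇔ ¬α = 1/2 ⇔ 1/2 = 1/2
¬α = ¬1/2 = 1/2
α ⇔ α = 1/2 ⇔ 1/2 = 1/2
¬α ⇒ (α ⇔ α) = 1/2 ⇒ 1/2 = 1/2
α ⇔ (¬α ⇒ (α ⇔ α)) = 1/2 ⇔ 1/2 = 1/2
((α ⇔ α) ⇔ ¬α) ⇔ (α ⇔ (¬α ⇒ (α ⇔ α))) = 1/2 ⇔ 1/2 = 1/2
(((¬α ⇔ (α ⇒ α)) ⇔ (α ⇔ α)) ⇔ (α ⇔ ((α ⇔ α) ⇔ (α ⇒ α)))) ⇔ (((α ⇔ α) ⇔ ¬α) ⇔ (α ⇔ (¬α ⇒ (α ⇔ α)))) = 1/2 ⇔ 1/2 = 1/2
No assignment yields a value below 1/2, so this is the minimum.

1/2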